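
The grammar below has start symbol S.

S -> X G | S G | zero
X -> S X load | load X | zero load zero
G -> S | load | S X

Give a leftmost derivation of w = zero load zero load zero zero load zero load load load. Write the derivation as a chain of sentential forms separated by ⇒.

S ⇒ S G ⇒ X G G ⇒ S X load G G ⇒ S G X load G G ⇒ X G G X load G G ⇒ zero load zero G G X load G G ⇒ zero load zero load G X load G G ⇒ zero load zero load S X load G G ⇒ zero load zero load zero X load G G ⇒ zero load zero load zero zero load zero load G G ⇒ zero load zero load zero zero load zero load load G ⇒ zero load zero load zero zero load zero load load load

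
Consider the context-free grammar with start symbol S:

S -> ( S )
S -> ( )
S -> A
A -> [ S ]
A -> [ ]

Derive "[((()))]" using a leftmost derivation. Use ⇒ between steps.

S ⇒ A   [S -> A]
A ⇒ [S]   [A -> [ S ]]
[S] ⇒ [(S)]   [S -> ( S )]
[(S)] ⇒ [((S))]   [S -> ( S )]
[((S))] ⇒ [((()))]   [S -> ( )]

S ⇒ A ⇒ [S] ⇒ [(S)] ⇒ [((S))] ⇒ [((()))]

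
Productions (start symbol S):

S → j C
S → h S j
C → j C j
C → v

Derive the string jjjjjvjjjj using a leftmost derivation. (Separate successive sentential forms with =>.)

S => jC => jjCj => jjjCjj => jjjjCjjj => jjjjjCjjjj => jjjjjvjjjj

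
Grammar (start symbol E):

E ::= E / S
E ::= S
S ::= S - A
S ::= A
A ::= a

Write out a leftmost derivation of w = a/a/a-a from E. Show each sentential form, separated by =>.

E => E/S => E/S/S => S/S/S => A/S/S => a/S/S => a/A/S => a/a/S => a/a/S-A => a/a/A-A => a/a/a-A => a/a/a-a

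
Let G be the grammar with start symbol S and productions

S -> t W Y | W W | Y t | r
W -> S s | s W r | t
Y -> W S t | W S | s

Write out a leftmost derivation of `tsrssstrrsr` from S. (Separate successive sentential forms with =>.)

S => WW => tW => tsWr => tsSsr => tsWWsr => tsSsWsr => tsrsWsr => tsrssWrsr => tsrsssWrrsr => tsrssstrrsr

S => WW   [S -> W W]
WW => tW   [W -> t]
tW => tsWr   [W -> s W r]
tsWr => tsSsr   [W -> S s]
tsSsr => tsWWsr   [S -> W W]
tsWWsr => tsSsWsr   [W -> S s]
tsSsWsr => tsrsWsr   [S -> r]
tsrsWsr => tsrssWrsr   [W -> s W r]
tsrssWrsr => tsrsssWrrsr   [W -> s W r]
tsrsssWrrsr => tsrssstrrsr   [W -> t]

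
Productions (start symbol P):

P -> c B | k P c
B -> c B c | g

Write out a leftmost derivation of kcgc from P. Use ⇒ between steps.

P ⇒ kPc   [P -> k P c]
kPc ⇒ kcBc   [P -> c B]
kcBc ⇒ kcgc   [B -> g]

P⇒kPc⇒kcBc⇒kcgc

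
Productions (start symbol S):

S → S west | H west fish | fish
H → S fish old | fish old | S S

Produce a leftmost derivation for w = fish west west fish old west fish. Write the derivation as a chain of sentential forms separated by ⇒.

S ⇒ H west fish ⇒ S fish old west fish ⇒ S west fish old west fish ⇒ S west west fish old west fish ⇒ fish west west fish old west fish

S ⇒ H west fish   [S → H west fish]
H west fish ⇒ S fish old west fish   [H → S fish old]
S fish old west fish ⇒ S west fish old west fish   [S → S west]
S west fish old west fish ⇒ S west west fish old west fish   [S → S west]
S west west fish old west fish ⇒ fish west west fish old west fish   [S → fish]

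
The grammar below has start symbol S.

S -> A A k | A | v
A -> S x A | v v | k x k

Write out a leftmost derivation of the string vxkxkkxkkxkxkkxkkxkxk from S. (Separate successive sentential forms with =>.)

S => A => SxA => AAkxA => SxAAkxA => AAkxAAkxA => SxAAkxAAkxA => vxAAkxAAkxA => vxkxkAkxAAkxA => vxkxkkxkkxAAkxA => vxkxkkxkkxkxkAkxA => vxkxkkxkkxkxkkxkkxA => vxkxkkxkkxkxkkxkkxkxk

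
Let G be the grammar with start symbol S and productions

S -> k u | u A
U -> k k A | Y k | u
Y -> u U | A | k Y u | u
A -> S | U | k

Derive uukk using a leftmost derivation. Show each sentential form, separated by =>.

S=>uA=>uS=>uuA=>uuU=>uuYk=>uuAk=>uukk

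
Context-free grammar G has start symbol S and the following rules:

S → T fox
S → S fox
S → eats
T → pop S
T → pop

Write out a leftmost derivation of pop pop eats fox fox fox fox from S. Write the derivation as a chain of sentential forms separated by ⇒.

S ⇒ T fox ⇒ pop S fox ⇒ pop T fox fox ⇒ pop pop S fox fox ⇒ pop pop S fox fox fox ⇒ pop pop S fox fox fox fox ⇒ pop pop eats fox fox fox fox

S ⇒ T fox   [S → T fox]
T fox ⇒ pop S fox   [T → pop S]
pop S fox ⇒ pop T fox fox   [S → T fox]
pop T fox fox ⇒ pop pop S fox fox   [T → pop S]
pop pop S fox fox ⇒ pop pop S fox fox fox   [S → S fox]
pop pop S fox fox fox ⇒ pop pop S fox fox fox fox   [S → S fox]
pop pop S fox fox fox fox ⇒ pop pop eats fox fox fox fox   [S → eats]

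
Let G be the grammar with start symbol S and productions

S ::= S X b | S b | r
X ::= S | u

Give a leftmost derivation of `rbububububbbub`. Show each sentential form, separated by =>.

S => SXb => SbXb => SbbXb => SXbbbXb => SXbXbbbXb => SXbXbXbbbXb => SXbXbXbXbbbXb => SbXbXbXbXbbbXb => rbXbXbXbXbbbXb => rbubXbXbXbbbXb => rbububXbXbbbXb => rbubububXbbbXb => rbububububbbXb => rbububububbbub

S => SXb   [S ::= S X b]
SXb => SbXb   [S ::= S b]
SbXb => SbbXb   [S ::= S b]
SbbXb => SXbbbXb   [S ::= S X b]
SXbbbXb => SXbXbbbXb   [S ::= S X b]
SXbXbbbXb => SXbXbXbbbXb   [S ::= S X b]
SXbXbXbbbXb => SXbXbXbXbbbXb   [S ::= S X b]
SXbXbXbXbbbXb => SbXbXbXbXbbbXb   [S ::= S b]
SbXbXbXbXbbbXb => rbXbXbXbXbbbXb   [S ::= r]
rbXbXbXbXbbbXb => rbubXbXbXbbbXb   [X ::= u]
rbubXbXbXbbbXb => rbububXbXbbbXb   [X ::= u]
rbububXbXbbbXb => rbubububXbbbXb   [X ::= u]
rbubububXbbbXb => rbububububbbXb   [X ::= u]
rbububububbbXb => rbububububbbub   [X ::= u]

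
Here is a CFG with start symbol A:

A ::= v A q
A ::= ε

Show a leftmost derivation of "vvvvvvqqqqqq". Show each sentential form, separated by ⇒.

A⇒vAq⇒vvAqq⇒vvvAqqq⇒vvvvAqqqq⇒vvvvvAqqqqq⇒vvvvvvAqqqqqq⇒vvvvvvqqqqqq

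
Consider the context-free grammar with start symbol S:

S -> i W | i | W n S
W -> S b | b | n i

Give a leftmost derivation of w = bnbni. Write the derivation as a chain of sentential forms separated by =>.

S => WnS => bnS => bnWnS => bnbnS => bnbni

S => WnS   [S -> W n S]
WnS => bnS   [W -> b]
bnS => bnWnS   [S -> W n S]
bnWnS => bnbnS   [W -> b]
bnbnS => bnbni   [S -> i]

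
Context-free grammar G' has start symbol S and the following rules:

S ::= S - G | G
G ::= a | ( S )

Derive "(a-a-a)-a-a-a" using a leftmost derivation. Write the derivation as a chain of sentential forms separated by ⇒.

S ⇒ S-G   [S ::= S - G]
S-G ⇒ S-G-G   [S ::= S - G]
S-G-G ⇒ S-G-G-G   [S ::= S - G]
S-G-G-G ⇒ G-G-G-G   [S ::= G]
G-G-G-G ⇒ (S)-G-G-G   [G ::= ( S )]
(S)-G-G-G ⇒ (S-G)-G-G-G   [S ::= S - G]
(S-G)-G-G-G ⇒ (S-G-G)-G-G-G   [S ::= S - G]
(S-G-G)-G-G-G ⇒ (G-G-G)-G-G-G   [S ::= G]
(G-G-G)-G-G-G ⇒ (a-G-G)-G-G-G   [G ::= a]
(a-G-G)-G-G-G ⇒ (a-a-G)-G-G-G   [G ::= a]
(a-a-G)-G-G-G ⇒ (a-a-a)-G-G-G   [G ::= a]
(a-a-a)-G-G-G ⇒ (a-a-a)-a-G-G   [G ::= a]
(a-a-a)-a-G-G ⇒ (a-a-a)-a-a-G   [G ::= a]
(a-a-a)-a-a-G ⇒ (a-a-a)-a-a-a   [G ::= a]

S ⇒ S-G ⇒ S-G-G ⇒ S-G-G-G ⇒ G-G-G-G ⇒ (S)-G-G-G ⇒ (S-G)-G-G-G ⇒ (S-G-G)-G-G-G ⇒ (G-G-G)-G-G-G ⇒ (a-G-G)-G-G-G ⇒ (a-a-G)-G-G-G ⇒ (a-a-a)-G-G-G ⇒ (a-a-a)-a-G-G ⇒ (a-a-a)-a-a-G ⇒ (a-a-a)-a-a-a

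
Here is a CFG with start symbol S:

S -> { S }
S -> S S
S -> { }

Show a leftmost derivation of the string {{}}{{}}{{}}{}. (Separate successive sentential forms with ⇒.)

S ⇒ SS ⇒ SSS ⇒ {S}SS ⇒ {{}}SS ⇒ {{}}{S}S ⇒ {{}}{{}}S ⇒ {{}}{{}}SS ⇒ {{}}{{}}{S}S ⇒ {{}}{{}}{{}}S ⇒ {{}}{{}}{{}}{}

S ⇒ SS   [S -> S S]
SS ⇒ SSS   [S -> S S]
SSS ⇒ {S}SS   [S -> { S }]
{S}SS ⇒ {{}}SS   [S -> { }]
{{}}SS ⇒ {{}}{S}S   [S -> { S }]
{{}}{S}S ⇒ {{}}{{}}S   [S -> { }]
{{}}{{}}S ⇒ {{}}{{}}SS   [S -> S S]
{{}}{{}}SS ⇒ {{}}{{}}{S}S   [S -> { S }]
{{}}{{}}{S}S ⇒ {{}}{{}}{{}}S   [S -> { }]
{{}}{{}}{{}}S ⇒ {{}}{{}}{{}}{}   [S -> { }]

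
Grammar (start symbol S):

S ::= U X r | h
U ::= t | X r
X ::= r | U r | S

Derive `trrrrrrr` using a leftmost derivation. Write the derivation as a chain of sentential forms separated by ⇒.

S ⇒ UXr ⇒ XrXr ⇒ SrXr ⇒ UXrrXr ⇒ XrXrrXr ⇒ UrrXrrXr ⇒ trrXrrXr ⇒ trrrrrXr ⇒ trrrrrrr

S ⇒ UXr   [S ::= U X r]
UXr ⇒ XrXr   [U ::= X r]
XrXr ⇒ SrXr   [X ::= S]
SrXr ⇒ UXrrXr   [S ::= U X r]
UXrrXr ⇒ XrXrrXr   [U ::= X r]
XrXrrXr ⇒ UrrXrrXr   [X ::= U r]
UrrXrrXr ⇒ trrXrrXr   [U ::= t]
trrXrrXr ⇒ trrrrrXr   [X ::= r]
trrrrrXr ⇒ trrrrrrr   [X ::= r]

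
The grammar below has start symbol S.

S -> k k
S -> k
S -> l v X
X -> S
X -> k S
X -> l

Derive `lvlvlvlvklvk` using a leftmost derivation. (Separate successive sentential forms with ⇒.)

S ⇒ lvX   [S -> l v X]
lvX ⇒ lvS   [X -> S]
lvS ⇒ lvlvX   [S -> l v X]
lvlvX ⇒ lvlvS   [X -> S]
lvlvS ⇒ lvlvlvX   [S -> l v X]
lvlvlvX ⇒ lvlvlvS   [X -> S]
lvlvlvS ⇒ lvlvlvlvX   [S -> l v X]
lvlvlvlvX ⇒ lvlvlvlvkS   [X -> k S]
lvlvlvlvkS ⇒ lvlvlvlvklvX   [S -> l v X]
lvlvlvlvklvX ⇒ lvlvlvlvklvS   [X -> S]
lvlvlvlvklvS ⇒ lvlvlvlvklvk   [S -> k]

S ⇒ lvX ⇒ lvS ⇒ lvlvX ⇒ lvlvS ⇒ lvlvlvX ⇒ lvlvlvS ⇒ lvlvlvlvX ⇒ lvlvlvlvkS ⇒ lvlvlvlvklvX ⇒ lvlvlvlvklvS ⇒ lvlvlvlvklvk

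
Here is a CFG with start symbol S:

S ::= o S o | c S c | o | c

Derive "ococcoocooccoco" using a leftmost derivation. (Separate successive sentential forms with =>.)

S => oSo => ocSco => ocoSoco => ococScoco => ococcSccoco => ococcoSoccoco => ococcooSooccoco => ococcoocooccoco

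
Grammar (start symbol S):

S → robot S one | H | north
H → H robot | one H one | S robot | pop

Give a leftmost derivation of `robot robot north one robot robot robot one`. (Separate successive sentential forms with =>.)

S => robot S one => robot H one => robot H robot one => robot H robot robot one => robot S robot robot robot one => robot robot S one robot robot robot one => robot robot north one robot robot robot one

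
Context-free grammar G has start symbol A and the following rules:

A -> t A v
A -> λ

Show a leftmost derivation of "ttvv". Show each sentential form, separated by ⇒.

A ⇒ tAv   [A -> t A v]
tAv ⇒ ttAvv   [A -> t A v]
ttAvv ⇒ ttvv   [A -> λ]

A ⇒ tAv ⇒ ttAvv ⇒ ttvv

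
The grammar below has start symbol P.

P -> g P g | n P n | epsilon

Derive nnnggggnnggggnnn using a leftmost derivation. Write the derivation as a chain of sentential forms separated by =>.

P=>nPn=>nnPnn=>nnnPnnn=>nnngPgnnn=>nnnggPggnnn=>nnngggPgggnnn=>nnnggggPggggnnn=>nnnggggnPnggggnnn=>nnnggggnnggggnnn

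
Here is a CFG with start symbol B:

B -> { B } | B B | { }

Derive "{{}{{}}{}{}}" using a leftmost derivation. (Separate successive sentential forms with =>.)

B => {B} => {BB} => {BBB} => {{}BB} => {{}BBB} => {{}{B}BB} => {{}{{}}BB} => {{}{{}}{}B} => {{}{{}}{}{}}

B => {B}   [B -> { B }]
{B} => {BB}   [B -> B B]
{BB} => {BBB}   [B -> B B]
{BBB} => {{}BB}   [B -> { }]
{{}BB} => {{}BBB}   [B -> B B]
{{}BBB} => {{}{B}BB}   [B -> { B }]
{{}{B}BB} => {{}{{}}BB}   [B -> { }]
{{}{{}}BB} => {{}{{}}{}B}   [B -> { }]
{{}{{}}{}B} => {{}{{}}{}{}}   [B -> { }]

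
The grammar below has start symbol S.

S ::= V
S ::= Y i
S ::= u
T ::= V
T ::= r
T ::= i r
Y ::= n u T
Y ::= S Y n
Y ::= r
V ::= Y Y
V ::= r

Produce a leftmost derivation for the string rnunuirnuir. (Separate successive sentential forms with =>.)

S => V => YY => rY => rnuT => rnuV => rnuYY => rnunuTY => rnunuirY => rnunuirnuT => rnunuirnuir

S => V   [S ::= V]
V => YY   [V ::= Y Y]
YY => rY   [Y ::= r]
rY => rnuT   [Y ::= n u T]
rnuT => rnuV   [T ::= V]
rnuV => rnuYY   [V ::= Y Y]
rnuYY => rnunuTY   [Y ::= n u T]
rnunuTY => rnunuirY   [T ::= i r]
rnunuirY => rnunuirnuT   [Y ::= n u T]
rnunuirnuT => rnunuirnuir   [T ::= i r]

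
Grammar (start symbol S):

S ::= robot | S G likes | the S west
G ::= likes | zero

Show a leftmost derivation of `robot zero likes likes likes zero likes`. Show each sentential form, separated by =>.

S => S G likes   [S ::= S G likes]
S G likes => S G likes G likes   [S ::= S G likes]
S G likes G likes => S G likes G likes G likes   [S ::= S G likes]
S G likes G likes G likes => robot G likes G likes G likes   [S ::= robot]
robot G likes G likes G likes => robot zero likes G likes G likes   [G ::= zero]
robot zero likes G likes G likes => robot zero likes likes likes G likes   [G ::= likes]
robot zero likes likes likes G likes => robot zero likes likes likes zero likes   [G ::= zero]

S => S G likes => S G likes G likes => S G likes G likes G likes => robot G likes G likes G likes => robot zero likes G likes G likes => robot zero likes likes likes G likes => robot zero likes likes likes zero likes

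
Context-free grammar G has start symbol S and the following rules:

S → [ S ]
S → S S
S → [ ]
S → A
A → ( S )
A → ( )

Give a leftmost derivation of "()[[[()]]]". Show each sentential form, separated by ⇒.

S ⇒ SS ⇒ AS ⇒ ()S ⇒ ()[S] ⇒ ()[[S]] ⇒ ()[[[S]]] ⇒ ()[[[A]]] ⇒ ()[[[()]]]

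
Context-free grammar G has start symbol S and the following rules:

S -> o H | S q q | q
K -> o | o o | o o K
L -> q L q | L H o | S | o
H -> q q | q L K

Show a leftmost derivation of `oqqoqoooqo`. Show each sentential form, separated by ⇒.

S ⇒ oH   [S -> o H]
oH ⇒ oqLK   [H -> q L K]
oqLK ⇒ oqqLqK   [L -> q L q]
oqqLqK ⇒ oqqSqK   [L -> S]
oqqSqK ⇒ oqqoHqK   [S -> o H]
oqqoHqK ⇒ oqqoqLKqK   [H -> q L K]
oqqoqLKqK ⇒ oqqoqoKqK   [L -> o]
oqqoqoKqK ⇒ oqqoqoooqK   [K -> o o]
oqqoqoooqK ⇒ oqqoqoooqo   [K -> o]

S ⇒ oH ⇒ oqLK ⇒ oqqLqK ⇒ oqqSqK ⇒ oqqoHqK ⇒ oqqoqLKqK ⇒ oqqoqoKqK ⇒ oqqoqoooqK ⇒ oqqoqoooqo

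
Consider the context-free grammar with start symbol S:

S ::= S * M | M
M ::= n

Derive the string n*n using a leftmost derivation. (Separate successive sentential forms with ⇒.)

S ⇒ S*M   [S ::= S * M]
S*M ⇒ M*M   [S ::= M]
M*M ⇒ n*M   [M ::= n]
n*M ⇒ n*n   [M ::= n]

S ⇒ S*M ⇒ M*M ⇒ n*M ⇒ n*n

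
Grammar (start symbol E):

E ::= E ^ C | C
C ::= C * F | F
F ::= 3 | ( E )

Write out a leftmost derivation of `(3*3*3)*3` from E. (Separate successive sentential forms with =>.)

E => C   [E ::= C]
C => C*F   [C ::= C * F]
C*F => F*F   [C ::= F]
F*F => (E)*F   [F ::= ( E )]
(E)*F => (C)*F   [E ::= C]
(C)*F => (C*F)*F   [C ::= C * F]
(C*F)*F => (C*F*F)*F   [C ::= C * F]
(C*F*F)*F => (F*F*F)*F   [C ::= F]
(F*F*F)*F => (3*F*F)*F   [F ::= 3]
(3*F*F)*F => (3*3*F)*F   [F ::= 3]
(3*3*F)*F => (3*3*3)*F   [F ::= 3]
(3*3*3)*F => (3*3*3)*3   [F ::= 3]

E => C => C*F => F*F => (E)*F => (C)*F => (C*F)*F => (C*F*F)*F => (F*F*F)*F => (3*F*F)*F => (3*3*F)*F => (3*3*3)*F => (3*3*3)*3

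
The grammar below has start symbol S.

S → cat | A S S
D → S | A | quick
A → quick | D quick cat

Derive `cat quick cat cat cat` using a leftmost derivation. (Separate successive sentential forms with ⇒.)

S ⇒ A S S ⇒ D quick cat S S ⇒ S quick cat S S ⇒ cat quick cat S S ⇒ cat quick cat cat S ⇒ cat quick cat cat cat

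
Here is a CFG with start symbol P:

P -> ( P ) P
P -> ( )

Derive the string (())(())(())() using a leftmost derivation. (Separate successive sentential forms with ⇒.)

P ⇒ (P)P ⇒ (())P ⇒ (())(P)P ⇒ (())(())P ⇒ (())(())(P)P ⇒ (())(())(())P ⇒ (())(())(())()

P ⇒ (P)P   [P -> ( P ) P]
(P)P ⇒ (())P   [P -> ( )]
(())P ⇒ (())(P)P   [P -> ( P ) P]
(())(P)P ⇒ (())(())P   [P -> ( )]
(())(())P ⇒ (())(())(P)P   [P -> ( P ) P]
(())(())(P)P ⇒ (())(())(())P   [P -> ( )]
(())(())(())P ⇒ (())(())(())()   [P -> ( )]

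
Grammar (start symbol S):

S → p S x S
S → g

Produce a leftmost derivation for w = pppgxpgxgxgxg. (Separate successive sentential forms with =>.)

S => pSxS => ppSxSxS => pppSxSxSxS => pppgxSxSxS => pppgxpSxSxSxS => pppgxpgxSxSxS => pppgxpgxgxSxS => pppgxpgxgxgxS => pppgxpgxgxgxg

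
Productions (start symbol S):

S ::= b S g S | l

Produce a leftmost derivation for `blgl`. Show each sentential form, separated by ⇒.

S⇒bSgS⇒blgS⇒blgl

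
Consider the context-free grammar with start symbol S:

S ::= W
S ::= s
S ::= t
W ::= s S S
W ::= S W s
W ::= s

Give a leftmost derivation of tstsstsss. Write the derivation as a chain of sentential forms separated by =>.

S => W   [S ::= W]
W => SWs   [W ::= S W s]
SWs => WWs   [S ::= W]
WWs => SWsWs   [W ::= S W s]
SWsWs => tWsWs   [S ::= t]
tWsWs => tsSSsWs   [W ::= s S S]
tsSSsWs => tsWSsWs   [S ::= W]
tsWSsWs => tsSWsSsWs   [W ::= S W s]
tsSWsSsWs => tstWsSsWs   [S ::= t]
tstWsSsWs => tstssSsWs   [W ::= s]
tstssSsWs => tstsstsWs   [S ::= t]
tstsstsWs => tstsstsss   [W ::= s]

S => W => SWs => WWs => SWsWs => tWsWs => tsSSsWs => tsWSsWs => tsSWsSsWs => tstWsSsWs => tstssSsWs => tstsstsWs => tstsstsss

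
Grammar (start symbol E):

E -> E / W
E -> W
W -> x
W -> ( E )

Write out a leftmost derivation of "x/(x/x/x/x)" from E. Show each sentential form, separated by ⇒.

E ⇒ E/W   [E -> E / W]
E/W ⇒ W/W   [E -> W]
W/W ⇒ x/W   [W -> x]
x/W ⇒ x/(E)   [W -> ( E )]
x/(E) ⇒ x/(E/W)   [E -> E / W]
x/(E/W) ⇒ x/(E/W/W)   [E -> E / W]
x/(E/W/W) ⇒ x/(E/W/W/W)   [E -> E / W]
x/(E/W/W/W) ⇒ x/(W/W/W/W)   [E -> W]
x/(W/W/W/W) ⇒ x/(x/W/W/W)   [W -> x]
x/(x/W/W/W) ⇒ x/(x/x/W/W)   [W -> x]
x/(x/x/W/W) ⇒ x/(x/x/x/W)   [W -> x]
x/(x/x/x/W) ⇒ x/(x/x/x/x)   [W -> x]

E⇒E/W⇒W/W⇒x/W⇒x/(E)⇒x/(E/W)⇒x/(E/W/W)⇒x/(E/W/W/W)⇒x/(W/W/W/W)⇒x/(x/W/W/W)⇒x/(x/x/W/W)⇒x/(x/x/x/W)⇒x/(x/x/x/x)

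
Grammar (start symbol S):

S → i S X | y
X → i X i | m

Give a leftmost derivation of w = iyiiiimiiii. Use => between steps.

S => iSX => iyX => iyiXi => iyiiXii => iyiiiXiii => iyiiiiXiiii => iyiiiimiiii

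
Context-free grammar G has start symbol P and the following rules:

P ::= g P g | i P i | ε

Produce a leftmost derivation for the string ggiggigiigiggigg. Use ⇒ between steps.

P⇒gPg⇒ggPgg⇒ggiPigg⇒ggigPgigg⇒ggiggPggigg⇒ggiggiPiggigg⇒ggiggigPgiggigg⇒ggiggigiPigiggigg⇒ggiggigiigiggigg

P ⇒ gPg   [P ::= g P g]
gPg ⇒ ggPgg   [P ::= g P g]
ggPgg ⇒ ggiPigg   [P ::= i P i]
ggiPigg ⇒ ggigPgigg   [P ::= g P g]
ggigPgigg ⇒ ggiggPggigg   [P ::= g P g]
ggiggPggigg ⇒ ggiggiPiggigg   [P ::= i P i]
ggiggiPiggigg ⇒ ggiggigPgiggigg   [P ::= g P g]
ggiggigPgiggigg ⇒ ggiggigiPigiggigg   [P ::= i P i]
ggiggigiPigiggigg ⇒ ggiggigiigiggigg   [P ::= ε]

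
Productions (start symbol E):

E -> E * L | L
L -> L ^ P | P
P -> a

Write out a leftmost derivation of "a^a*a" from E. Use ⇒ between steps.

E ⇒ E*L ⇒ L*L ⇒ L^P*L ⇒ P^P*L ⇒ a^P*L ⇒ a^a*L ⇒ a^a*P ⇒ a^a*a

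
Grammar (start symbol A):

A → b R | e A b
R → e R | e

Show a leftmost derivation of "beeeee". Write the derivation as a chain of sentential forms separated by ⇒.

A ⇒ bR   [A → b R]
bR ⇒ beR   [R → e R]
beR ⇒ beeR   [R → e R]
beeR ⇒ beeeR   [R → e R]
beeeR ⇒ beeeeR   [R → e R]
beeeeR ⇒ beeeee   [R → e]

A ⇒ bR ⇒ beR ⇒ beeR ⇒ beeeR ⇒ beeeeR ⇒ beeeee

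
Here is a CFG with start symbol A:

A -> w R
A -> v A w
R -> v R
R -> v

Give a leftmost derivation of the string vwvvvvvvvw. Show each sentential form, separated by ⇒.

A ⇒ vAw ⇒ vwRw ⇒ vwvRw ⇒ vwvvRw ⇒ vwvvvRw ⇒ vwvvvvRw ⇒ vwvvvvvRw ⇒ vwvvvvvvRw ⇒ vwvvvvvvvw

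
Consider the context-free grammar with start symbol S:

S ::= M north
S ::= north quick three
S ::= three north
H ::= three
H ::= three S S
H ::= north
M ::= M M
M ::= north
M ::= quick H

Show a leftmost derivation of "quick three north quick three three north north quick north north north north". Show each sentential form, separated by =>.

S => M north   [S ::= M north]
M north => M M north   [M ::= M M]
M M north => M M M north   [M ::= M M]
M M M north => M M M M north   [M ::= M M]
M M M M north => M M M M M north   [M ::= M M]
M M M M M north => quick H M M M M north   [M ::= quick H]
quick H M M M M north => quick three S S M M M M north   [H ::= three S S]
quick three S S M M M M north => quick three north quick three S M M M M north   [S ::= north quick three]
quick three north quick three S M M M M north => quick three north quick three three north M M M M north   [S ::= three north]
quick three north quick three three north M M M M north => quick three north quick three three north north M M M north   [M ::= north]
quick three north quick three three north north M M M north => quick three north quick three three north north quick H M M north   [M ::= quick H]
quick three north quick three three north north quick H M M north => quick three north quick three three north north quick north M M north   [H ::= north]
quick three north quick three three north north quick north M M north => quick three north quick three three north north quick north north M north   [M ::= north]
quick three north quick three three north north quick north north M north => quick three north quick three three north north quick north north north north   [M ::= north]

S => M north => M M north => M M M north => M M M M north => M M M M M north => quick H M M M M north => quick three S S M M M M north => quick three north quick three S M M M M north => quick three north quick three three north M M M M north => quick three north quick three three north north M M M north => quick three north quick three three north north quick H M M north => quick three north quick three three north north quick north M M north => quick three north quick three three north north quick north north M north => quick three north quick three three north north quick north north north north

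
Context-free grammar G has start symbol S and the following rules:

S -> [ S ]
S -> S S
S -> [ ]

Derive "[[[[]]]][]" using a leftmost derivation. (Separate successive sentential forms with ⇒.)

S⇒SS⇒[S]S⇒[[S]]S⇒[[[S]]]S⇒[[[[]]]]S⇒[[[[]]]][]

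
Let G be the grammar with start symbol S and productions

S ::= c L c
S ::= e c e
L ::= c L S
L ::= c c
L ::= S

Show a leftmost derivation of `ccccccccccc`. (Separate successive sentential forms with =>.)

S=>cLc=>ccLSc=>ccccSc=>cccccLcc=>cccccScc=>ccccccLccc=>ccccccccccc

S => cLc   [S ::= c L c]
cLc => ccLSc   [L ::= c L S]
ccLSc => ccccSc   [L ::= c c]
ccccSc => cccccLcc   [S ::= c L c]
cccccLcc => cccccScc   [L ::= S]
cccccScc => ccccccLccc   [S ::= c L c]
ccccccLccc => ccccccccccc   [L ::= c c]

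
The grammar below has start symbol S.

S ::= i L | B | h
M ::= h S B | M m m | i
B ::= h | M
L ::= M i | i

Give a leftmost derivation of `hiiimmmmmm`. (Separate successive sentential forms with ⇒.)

S ⇒ B ⇒ M ⇒ hSB ⇒ hiLB ⇒ hiiB ⇒ hiiM ⇒ hiiMmm ⇒ hiiMmmmm ⇒ hiiMmmmmmm ⇒ hiiimmmmmm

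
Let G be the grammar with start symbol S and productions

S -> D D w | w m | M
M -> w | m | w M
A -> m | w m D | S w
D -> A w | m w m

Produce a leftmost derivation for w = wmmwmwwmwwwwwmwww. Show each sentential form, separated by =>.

S => DDw => AwDw => SwwDw => DDwwwDw => AwDwwwDw => wmDwDwwwDw => wmmwmwDwwwDw => wmmwmwAwwwwDw => wmmwmwSwwwwwDw => wmmwmwwmwwwwwDw => wmmwmwwmwwwwwAww => wmmwmwwmwwwwwSwww => wmmwmwwmwwwwwMwww => wmmwmwwmwwwwwmwww

S => DDw   [S -> D D w]
DDw => AwDw   [D -> A w]
AwDw => SwwDw   [A -> S w]
SwwDw => DDwwwDw   [S -> D D w]
DDwwwDw => AwDwwwDw   [D -> A w]
AwDwwwDw => wmDwDwwwDw   [A -> w m D]
wmDwDwwwDw => wmmwmwDwwwDw   [D -> m w m]
wmmwmwDwwwDw => wmmwmwAwwwwDw   [D -> A w]
wmmwmwAwwwwDw => wmmwmwSwwwwwDw   [A -> S w]
wmmwmwSwwwwwDw => wmmwmwwmwwwwwDw   [S -> w m]
wmmwmwwmwwwwwDw => wmmwmwwmwwwwwAww   [D -> A w]
wmmwmwwmwwwwwAww => wmmwmwwmwwwwwSwww   [A -> S w]
wmmwmwwmwwwwwSwww => wmmwmwwmwwwwwMwww   [S -> M]
wmmwmwwmwwwwwMwww => wmmwmwwmwwwwwmwww   [M -> m]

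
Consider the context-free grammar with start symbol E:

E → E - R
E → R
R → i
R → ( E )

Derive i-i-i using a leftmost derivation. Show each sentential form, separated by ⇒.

E ⇒ E-R ⇒ E-R-R ⇒ R-R-R ⇒ i-R-R ⇒ i-i-R ⇒ i-i-i

E ⇒ E-R   [E → E - R]
E-R ⇒ E-R-R   [E → E - R]
E-R-R ⇒ R-R-R   [E → R]
R-R-R ⇒ i-R-R   [R → i]
i-R-R ⇒ i-i-R   [R → i]
i-i-R ⇒ i-i-i   [R → i]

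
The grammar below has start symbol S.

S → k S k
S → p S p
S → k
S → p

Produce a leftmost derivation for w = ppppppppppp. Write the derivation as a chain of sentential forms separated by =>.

S => pSp => ppSpp => pppSppp => ppppSpppp => pppppSppppp => ppppppppppp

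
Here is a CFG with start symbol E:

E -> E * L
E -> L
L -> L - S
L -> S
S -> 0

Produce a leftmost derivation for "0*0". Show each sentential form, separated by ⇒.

E ⇒ E*L ⇒ L*L ⇒ S*L ⇒ 0*L ⇒ 0*S ⇒ 0*0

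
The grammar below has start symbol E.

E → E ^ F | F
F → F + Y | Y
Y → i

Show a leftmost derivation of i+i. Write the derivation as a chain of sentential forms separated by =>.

E=>F=>F+Y=>Y+Y=>i+Y=>i+i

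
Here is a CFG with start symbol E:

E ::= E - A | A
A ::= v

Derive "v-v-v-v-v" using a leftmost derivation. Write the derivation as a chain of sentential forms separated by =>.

E => E-A => E-A-A => E-A-A-A => E-A-A-A-A => A-A-A-A-A => v-A-A-A-A => v-v-A-A-A => v-v-v-A-A => v-v-v-v-A => v-v-v-v-v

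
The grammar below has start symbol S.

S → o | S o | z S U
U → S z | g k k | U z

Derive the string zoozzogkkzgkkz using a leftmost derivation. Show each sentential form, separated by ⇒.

S ⇒ zSU ⇒ zSoU ⇒ zooU ⇒ zooSz ⇒ zoozSUz ⇒ zoozzSUUz ⇒ zoozzoUUz ⇒ zoozzoUzUz ⇒ zoozzogkkzUz ⇒ zoozzogkkzgkkz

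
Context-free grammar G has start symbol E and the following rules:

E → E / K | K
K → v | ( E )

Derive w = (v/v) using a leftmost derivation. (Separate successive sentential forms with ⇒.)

E⇒K⇒(E)⇒(E/K)⇒(K/K)⇒(v/K)⇒(v/v)

E ⇒ K   [E → K]
K ⇒ (E)   [K → ( E )]
(E) ⇒ (E/K)   [E → E / K]
(E/K) ⇒ (K/K)   [E → K]
(K/K) ⇒ (v/K)   [K → v]
(v/K) ⇒ (v/v)   [K → v]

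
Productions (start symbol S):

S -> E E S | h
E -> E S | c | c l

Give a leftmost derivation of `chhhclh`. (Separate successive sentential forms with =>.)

S => EES => ESES => ESSES => ESSSES => cSSSES => chSSES => chhSES => chhhES => chhhclS => chhhclh

S => EES   [S -> E E S]
EES => ESES   [E -> E S]
ESES => ESSES   [E -> E S]
ESSES => ESSSES   [E -> E S]
ESSSES => cSSSES   [E -> c]
cSSSES => chSSES   [S -> h]
chSSES => chhSES   [S -> h]
chhSES => chhhES   [S -> h]
chhhES => chhhclS   [E -> c l]
chhhclS => chhhclh   [S -> h]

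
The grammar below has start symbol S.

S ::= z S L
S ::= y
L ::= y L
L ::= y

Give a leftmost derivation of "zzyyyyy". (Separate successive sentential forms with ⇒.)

S ⇒ zSL   [S ::= z S L]
zSL ⇒ zzSLL   [S ::= z S L]
zzSLL ⇒ zzyLL   [S ::= y]
zzyLL ⇒ zzyyL   [L ::= y]
zzyyL ⇒ zzyyyL   [L ::= y L]
zzyyyL ⇒ zzyyyyL   [L ::= y L]
zzyyyyL ⇒ zzyyyyy   [L ::= y]

S⇒zSL⇒zzSLL⇒zzyLL⇒zzyyL⇒zzyyyL⇒zzyyyyL⇒zzyyyyy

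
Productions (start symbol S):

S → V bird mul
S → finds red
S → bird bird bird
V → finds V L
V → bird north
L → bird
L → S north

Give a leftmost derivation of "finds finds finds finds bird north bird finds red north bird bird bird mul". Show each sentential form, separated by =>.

S => V bird mul => finds V L bird mul => finds finds V L L bird mul => finds finds finds V L L L bird mul => finds finds finds finds V L L L L bird mul => finds finds finds finds bird north L L L L bird mul => finds finds finds finds bird north bird L L L bird mul => finds finds finds finds bird north bird S north L L bird mul => finds finds finds finds bird north bird finds red north L L bird mul => finds finds finds finds bird north bird finds red north bird L bird mul => finds finds finds finds bird north bird finds red north bird bird bird mul

S => V bird mul   [S → V bird mul]
V bird mul => finds V L bird mul   [V → finds V L]
finds V L bird mul => finds finds V L L bird mul   [V → finds V L]
finds finds V L L bird mul => finds finds finds V L L L bird mul   [V → finds V L]
finds finds finds V L L L bird mul => finds finds finds finds V L L L L bird mul   [V → finds V L]
finds finds finds finds V L L L L bird mul => finds finds finds finds bird north L L L L bird mul   [V → bird north]
finds finds finds finds bird north L L L L bird mul => finds finds finds finds bird north bird L L L bird mul   [L → bird]
finds finds finds finds bird north bird L L L bird mul => finds finds finds finds bird north bird S north L L bird mul   [L → S north]
finds finds finds finds bird north bird S north L L bird mul => finds finds finds finds bird north bird finds red north L L bird mul   [S → finds red]
finds finds finds finds bird north bird finds red north L L bird mul => finds finds finds finds bird north bird finds red north bird L bird mul   [L → bird]
finds finds finds finds bird north bird finds red north bird L bird mul => finds finds finds finds bird north bird finds red north bird bird bird mul   [L → bird]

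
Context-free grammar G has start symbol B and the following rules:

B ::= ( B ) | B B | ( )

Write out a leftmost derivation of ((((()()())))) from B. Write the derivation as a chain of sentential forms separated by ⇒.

B ⇒ (B) ⇒ ((B)) ⇒ (((B))) ⇒ ((((B)))) ⇒ ((((BB)))) ⇒ ((((()B)))) ⇒ ((((()BB)))) ⇒ ((((()()B)))) ⇒ ((((()()()))))

B ⇒ (B)   [B ::= ( B )]
(B) ⇒ ((B))   [B ::= ( B )]
((B)) ⇒ (((B)))   [B ::= ( B )]
(((B))) ⇒ ((((B))))   [B ::= ( B )]
((((B)))) ⇒ ((((BB))))   [B ::= B B]
((((BB)))) ⇒ ((((()B))))   [B ::= ( )]
((((()B)))) ⇒ ((((()BB))))   [B ::= B B]
((((()BB)))) ⇒ ((((()()B))))   [B ::= ( )]
((((()()B)))) ⇒ ((((()()()))))   [B ::= ( )]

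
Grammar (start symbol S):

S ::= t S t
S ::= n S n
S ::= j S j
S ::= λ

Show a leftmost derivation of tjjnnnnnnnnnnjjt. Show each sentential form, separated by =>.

S=>tSt=>tjSjt=>tjjSjjt=>tjjnSnjjt=>tjjnnSnnjjt=>tjjnnnSnnnjjt=>tjjnnnnSnnnnjjt=>tjjnnnnnSnnnnnjjt=>tjjnnnnnnnnnnjjt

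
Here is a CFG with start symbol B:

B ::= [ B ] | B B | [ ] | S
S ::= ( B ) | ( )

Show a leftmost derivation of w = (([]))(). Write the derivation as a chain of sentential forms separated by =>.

B => BB   [B ::= B B]
BB => SB   [B ::= S]
SB => (B)B   [S ::= ( B )]
(B)B => (S)B   [B ::= S]
(S)B => ((B))B   [S ::= ( B )]
((B))B => (([]))B   [B ::= [ ]]
(([]))B => (([]))S   [B ::= S]
(([]))S => (([]))()   [S ::= ( )]

B => BB => SB => (B)B => (S)B => ((B))B => (([]))B => (([]))S => (([]))()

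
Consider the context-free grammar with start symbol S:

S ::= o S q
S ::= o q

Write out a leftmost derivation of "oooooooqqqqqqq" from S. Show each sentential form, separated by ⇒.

S ⇒ oSq   [S ::= o S q]
oSq ⇒ ooSqq   [S ::= o S q]
ooSqq ⇒ oooSqqq   [S ::= o S q]
oooSqqq ⇒ ooooSqqqq   [S ::= o S q]
ooooSqqqq ⇒ oooooSqqqqq   [S ::= o S q]
oooooSqqqqq ⇒ ooooooSqqqqqq   [S ::= o S q]
ooooooSqqqqqq ⇒ oooooooqqqqqqq   [S ::= o q]

S⇒oSq⇒ooSqq⇒oooSqqq⇒ooooSqqqq⇒oooooSqqqqq⇒ooooooSqqqqqq⇒oooooooqqqqqqq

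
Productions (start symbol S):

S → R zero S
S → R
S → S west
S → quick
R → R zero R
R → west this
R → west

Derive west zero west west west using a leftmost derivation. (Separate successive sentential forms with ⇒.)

S ⇒ R zero S   [S → R zero S]
R zero S ⇒ west zero S   [R → west]
west zero S ⇒ west zero S west   [S → S west]
west zero S west ⇒ west zero S west west   [S → S west]
west zero S west west ⇒ west zero R west west   [S → R]
west zero R west west ⇒ west zero west west west   [R → west]

S ⇒ R zero S ⇒ west zero S ⇒ west zero S west ⇒ west zero S west west ⇒ west zero R west west ⇒ west zero west west west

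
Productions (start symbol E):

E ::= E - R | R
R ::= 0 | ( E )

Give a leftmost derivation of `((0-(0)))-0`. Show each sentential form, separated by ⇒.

E ⇒ E-R ⇒ R-R ⇒ (E)-R ⇒ (R)-R ⇒ ((E))-R ⇒ ((E-R))-R ⇒ ((R-R))-R ⇒ ((0-R))-R ⇒ ((0-(E)))-R ⇒ ((0-(R)))-R ⇒ ((0-(0)))-R ⇒ ((0-(0)))-0

E ⇒ E-R   [E ::= E - R]
E-R ⇒ R-R   [E ::= R]
R-R ⇒ (E)-R   [R ::= ( E )]
(E)-R ⇒ (R)-R   [E ::= R]
(R)-R ⇒ ((E))-R   [R ::= ( E )]
((E))-R ⇒ ((E-R))-R   [E ::= E - R]
((E-R))-R ⇒ ((R-R))-R   [E ::= R]
((R-R))-R ⇒ ((0-R))-R   [R ::= 0]
((0-R))-R ⇒ ((0-(E)))-R   [R ::= ( E )]
((0-(E)))-R ⇒ ((0-(R)))-R   [E ::= R]
((0-(R)))-R ⇒ ((0-(0)))-R   [R ::= 0]
((0-(0)))-R ⇒ ((0-(0)))-0   [R ::= 0]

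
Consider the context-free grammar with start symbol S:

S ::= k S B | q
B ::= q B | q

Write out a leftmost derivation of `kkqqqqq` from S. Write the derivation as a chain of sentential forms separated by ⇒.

S ⇒ kSB ⇒ kkSBB ⇒ kkqBB ⇒ kkqqBB ⇒ kkqqqB ⇒ kkqqqqB ⇒ kkqqqqq

S ⇒ kSB   [S ::= k S B]
kSB ⇒ kkSBB   [S ::= k S B]
kkSBB ⇒ kkqBB   [S ::= q]
kkqBB ⇒ kkqqBB   [B ::= q B]
kkqqBB ⇒ kkqqqB   [B ::= q]
kkqqqB ⇒ kkqqqqB   [B ::= q B]
kkqqqqB ⇒ kkqqqqq   [B ::= q]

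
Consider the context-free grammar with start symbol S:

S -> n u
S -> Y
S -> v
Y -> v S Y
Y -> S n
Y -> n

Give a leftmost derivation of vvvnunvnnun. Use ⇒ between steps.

S ⇒ Y ⇒ vSY ⇒ vYY ⇒ vvSYY ⇒ vvYYY ⇒ vvvSYYY ⇒ vvvnuYYY ⇒ vvvnunYY ⇒ vvvnunSnY ⇒ vvvnunvnY ⇒ vvvnunvnSn ⇒ vvvnunvnnun

S ⇒ Y   [S -> Y]
Y ⇒ vSY   [Y -> v S Y]
vSY ⇒ vYY   [S -> Y]
vYY ⇒ vvSYY   [Y -> v S Y]
vvSYY ⇒ vvYYY   [S -> Y]
vvYYY ⇒ vvvSYYY   [Y -> v S Y]
vvvSYYY ⇒ vvvnuYYY   [S -> n u]
vvvnuYYY ⇒ vvvnunYY   [Y -> n]
vvvnunYY ⇒ vvvnunSnY   [Y -> S n]
vvvnunSnY ⇒ vvvnunvnY   [S -> v]
vvvnunvnY ⇒ vvvnunvnSn   [Y -> S n]
vvvnunvnSn ⇒ vvvnunvnnun   [S -> n u]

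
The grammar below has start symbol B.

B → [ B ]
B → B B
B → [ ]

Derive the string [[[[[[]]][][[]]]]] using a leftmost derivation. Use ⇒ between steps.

B ⇒ [B]   [B → [ B ]]
[B] ⇒ [[B]]   [B → [ B ]]
[[B]] ⇒ [[[B]]]   [B → [ B ]]
[[[B]]] ⇒ [[[BB]]]   [B → B B]
[[[BB]]] ⇒ [[[[B]B]]]   [B → [ B ]]
[[[[B]B]]] ⇒ [[[[[B]]B]]]   [B → [ B ]]
[[[[[B]]B]]] ⇒ [[[[[[]]]B]]]   [B → [ ]]
[[[[[[]]]B]]] ⇒ [[[[[[]]]BB]]]   [B → B B]
[[[[[[]]]BB]]] ⇒ [[[[[[]]][]B]]]   [B → [ ]]
[[[[[[]]][]B]]] ⇒ [[[[[[]]][][B]]]]   [B → [ B ]]
[[[[[[]]][][B]]]] ⇒ [[[[[[]]][][[]]]]]   [B → [ ]]

B ⇒ [B] ⇒ [[B]] ⇒ [[[B]]] ⇒ [[[BB]]] ⇒ [[[[B]B]]] ⇒ [[[[[B]]B]]] ⇒ [[[[[[]]]B]]] ⇒ [[[[[[]]]BB]]] ⇒ [[[[[[]]][]B]]] ⇒ [[[[[[]]][][B]]]] ⇒ [[[[[[]]][][[]]]]]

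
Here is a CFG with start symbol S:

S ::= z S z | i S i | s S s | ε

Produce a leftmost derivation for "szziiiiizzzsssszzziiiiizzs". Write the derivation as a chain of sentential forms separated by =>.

S => sSs   [S ::= s S s]
sSs => szSzs   [S ::= z S z]
szSzs => szzSzzs   [S ::= z S z]
szzSzzs => szziSizzs   [S ::= i S i]
szziSizzs => szziiSiizzs   [S ::= i S i]
szziiSiizzs => szziiiSiiizzs   [S ::= i S i]
szziiiSiiizzs => szziiiiSiiiizzs   [S ::= i S i]
szziiiiSiiiizzs => szziiiiiSiiiiizzs   [S ::= i S i]
szziiiiiSiiiiizzs => szziiiiizSziiiiizzs   [S ::= z S z]
szziiiiizSziiiiizzs => szziiiiizzSzziiiiizzs   [S ::= z S z]
szziiiiizzSzziiiiizzs => szziiiiizzzSzzziiiiizzs   [S ::= z S z]
szziiiiizzzSzzziiiiizzs => szziiiiizzzsSszzziiiiizzs   [S ::= s S s]
szziiiiizzzsSszzziiiiizzs => szziiiiizzzssSsszzziiiiizzs   [S ::= s S s]
szziiiiizzzssSsszzziiiiizzs => szziiiiizzzsssszzziiiiizzs   [S ::= ε]

S => sSs => szSzs => szzSzzs => szziSizzs => szziiSiizzs => szziiiSiiizzs => szziiiiSiiiizzs => szziiiiiSiiiiizzs => szziiiiizSziiiiizzs => szziiiiizzSzziiiiizzs => szziiiiizzzSzzziiiiizzs => szziiiiizzzsSszzziiiiizzs => szziiiiizzzssSsszzziiiiizzs => szziiiiizzzsssszzziiiiizzs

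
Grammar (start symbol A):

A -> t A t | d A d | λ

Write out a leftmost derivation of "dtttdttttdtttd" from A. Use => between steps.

A => dAd => dtAtd => dttAttd => dtttAtttd => dtttdAdtttd => dtttdtAtdtttd => dtttdttAttdtttd => dtttdttttdtttd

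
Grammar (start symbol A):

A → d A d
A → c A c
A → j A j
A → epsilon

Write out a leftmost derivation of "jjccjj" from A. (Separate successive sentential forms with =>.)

A => jAj => jjAjj => jjcAcjj => jjccjj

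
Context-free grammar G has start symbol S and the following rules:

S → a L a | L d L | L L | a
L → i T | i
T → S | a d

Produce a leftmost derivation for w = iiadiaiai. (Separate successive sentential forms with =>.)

S => LL   [S → L L]
LL => iTL   [L → i T]
iTL => iSL   [T → S]
iSL => iLLL   [S → L L]
iLLL => iiTLL   [L → i T]
iiTLL => iiadLL   [T → a d]
iiadLL => iiadiTL   [L → i T]
iiadiTL => iiadiSL   [T → S]
iiadiSL => iiadiaLaL   [S → a L a]
iiadiaLaL => iiadiaiaL   [L → i]
iiadiaiaL => iiadiaiai   [L → i]

S => LL => iTL => iSL => iLLL => iiTLL => iiadLL => iiadiTL => iiadiSL => iiadiaLaL => iiadiaiaL => iiadiaiai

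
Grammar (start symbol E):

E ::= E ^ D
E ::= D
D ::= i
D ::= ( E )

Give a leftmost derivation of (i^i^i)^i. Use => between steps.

E => E^D => D^D => (E)^D => (E^D)^D => (E^D^D)^D => (D^D^D)^D => (i^D^D)^D => (i^i^D)^D => (i^i^i)^D => (i^i^i)^i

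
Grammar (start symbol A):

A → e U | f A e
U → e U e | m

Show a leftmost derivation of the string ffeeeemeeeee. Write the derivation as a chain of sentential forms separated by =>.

A => fAe => ffAee => ffeUee => ffeeUeee => ffeeeUeeee => ffeeeeUeeeee => ffeeeemeeeee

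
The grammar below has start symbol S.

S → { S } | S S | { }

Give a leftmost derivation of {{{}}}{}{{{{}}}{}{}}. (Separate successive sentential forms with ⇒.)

S ⇒ SS ⇒ {S}S ⇒ {{S}}S ⇒ {{{}}}S ⇒ {{{}}}SS ⇒ {{{}}}{}S ⇒ {{{}}}{}{S} ⇒ {{{}}}{}{SS} ⇒ {{{}}}{}{SSS} ⇒ {{{}}}{}{{S}SS} ⇒ {{{}}}{}{{{S}}SS} ⇒ {{{}}}{}{{{{}}}SS} ⇒ {{{}}}{}{{{{}}}{}S} ⇒ {{{}}}{}{{{{}}}{}{}}

S ⇒ SS   [S → S S]
SS ⇒ {S}S   [S → { S }]
{S}S ⇒ {{S}}S   [S → { S }]
{{S}}S ⇒ {{{}}}S   [S → { }]
{{{}}}S ⇒ {{{}}}SS   [S → S S]
{{{}}}SS ⇒ {{{}}}{}S   [S → { }]
{{{}}}{}S ⇒ {{{}}}{}{S}   [S → { S }]
{{{}}}{}{S} ⇒ {{{}}}{}{SS}   [S → S S]
{{{}}}{}{SS} ⇒ {{{}}}{}{SSS}   [S → S S]
{{{}}}{}{SSS} ⇒ {{{}}}{}{{S}SS}   [S → { S }]
{{{}}}{}{{S}SS} ⇒ {{{}}}{}{{{S}}SS}   [S → { S }]
{{{}}}{}{{{S}}SS} ⇒ {{{}}}{}{{{{}}}SS}   [S → { }]
{{{}}}{}{{{{}}}SS} ⇒ {{{}}}{}{{{{}}}{}S}   [S → { }]
{{{}}}{}{{{{}}}{}S} ⇒ {{{}}}{}{{{{}}}{}{}}   [S → { }]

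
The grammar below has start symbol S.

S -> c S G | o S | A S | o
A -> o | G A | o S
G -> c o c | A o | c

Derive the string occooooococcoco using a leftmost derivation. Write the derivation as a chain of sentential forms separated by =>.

S => AS   [S -> A S]
AS => oSS   [A -> o S]
oSS => ocSGS   [S -> c S G]
ocSGS => occSGGS   [S -> c S G]
occSGGS => occoSGGS   [S -> o S]
occoSGGS => occoASGGS   [S -> A S]
occoASGGS => occoGASGGS   [A -> G A]
occoGASGGS => occoAoASGGS   [G -> A o]
occoAoASGGS => occoooASGGS   [A -> o]
occoooASGGS => occooooSGGS   [A -> o]
occooooSGGS => occoooooGGS   [S -> o]
occoooooGGS => occooooococGS   [G -> c o c]
occooooococGS => occooooococcocS   [G -> c o c]
occooooococcocS => occooooococcoco   [S -> o]

S=>AS=>oSS=>ocSGS=>occSGGS=>occoSGGS=>occoASGGS=>occoGASGGS=>occoAoASGGS=>occoooASGGS=>occooooSGGS=>occoooooGGS=>occooooococGS=>occooooococcocS=>occooooococcoco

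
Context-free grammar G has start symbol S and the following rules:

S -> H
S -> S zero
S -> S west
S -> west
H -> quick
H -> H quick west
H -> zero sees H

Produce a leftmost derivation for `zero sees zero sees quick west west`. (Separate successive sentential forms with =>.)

S => S west   [S -> S west]
S west => S west west   [S -> S west]
S west west => H west west   [S -> H]
H west west => zero sees H west west   [H -> zero sees H]
zero sees H west west => zero sees zero sees H west west   [H -> zero sees H]
zero sees zero sees H west west => zero sees zero sees quick west west   [H -> quick]

S => S west => S west west => H west west => zero sees H west west => zero sees zero sees H west west => zero sees zero sees quick west west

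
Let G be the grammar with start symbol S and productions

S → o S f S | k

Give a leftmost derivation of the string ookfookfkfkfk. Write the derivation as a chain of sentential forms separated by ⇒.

S ⇒ oSfS ⇒ ooSfSfS ⇒ ookfSfS ⇒ ookfoSfSfS ⇒ ookfooSfSfSfS ⇒ ookfookfSfSfS ⇒ ookfookfkfSfS ⇒ ookfookfkfkfS ⇒ ookfookfkfkfk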